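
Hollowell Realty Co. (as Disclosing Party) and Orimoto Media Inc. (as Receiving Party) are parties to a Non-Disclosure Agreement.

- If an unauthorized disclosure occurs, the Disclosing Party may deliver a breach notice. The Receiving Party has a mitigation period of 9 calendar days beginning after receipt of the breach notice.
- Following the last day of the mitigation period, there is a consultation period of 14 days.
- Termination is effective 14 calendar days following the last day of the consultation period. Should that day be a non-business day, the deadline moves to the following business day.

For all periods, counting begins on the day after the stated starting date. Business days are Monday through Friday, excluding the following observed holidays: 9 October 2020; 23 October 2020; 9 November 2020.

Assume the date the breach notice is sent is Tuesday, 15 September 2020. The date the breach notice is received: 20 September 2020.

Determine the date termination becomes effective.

Adding 9 calendar days to 20 September 2020 gives 29 September 2020, which is the last day of the mitigation period.
Adding 14 calendar days to 29 September 2020 gives 13 October 2020, which is the last day of the consultation period.
Adding 14 calendar days to 13 October 2020 gives 27 October 2020, which is the date termination becomes effective. 27 October 2020 is a Tuesday and is not a listed holiday, so no roll-forward applies.

27 October 2020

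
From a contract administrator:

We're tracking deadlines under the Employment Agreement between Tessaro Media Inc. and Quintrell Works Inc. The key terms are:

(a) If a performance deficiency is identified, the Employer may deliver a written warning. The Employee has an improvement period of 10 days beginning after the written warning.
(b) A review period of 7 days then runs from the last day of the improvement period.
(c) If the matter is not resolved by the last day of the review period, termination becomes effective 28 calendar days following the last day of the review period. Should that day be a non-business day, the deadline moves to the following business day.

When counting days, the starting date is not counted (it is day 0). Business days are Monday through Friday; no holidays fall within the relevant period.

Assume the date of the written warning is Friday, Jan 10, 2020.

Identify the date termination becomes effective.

The last day of the improvement period: 10 calendar days after Jan 10, 2020 is Jan 20, 2020.
The last day of the review period: Jan 20, 2020 + 7 days = Jan 27, 2020.
The date termination becomes effective: Jan 27, 2020 + 28 days = Feb 24, 2020. Feb 24, 2020 is a Monday, so no roll-forward applies.

Feb 24, 2020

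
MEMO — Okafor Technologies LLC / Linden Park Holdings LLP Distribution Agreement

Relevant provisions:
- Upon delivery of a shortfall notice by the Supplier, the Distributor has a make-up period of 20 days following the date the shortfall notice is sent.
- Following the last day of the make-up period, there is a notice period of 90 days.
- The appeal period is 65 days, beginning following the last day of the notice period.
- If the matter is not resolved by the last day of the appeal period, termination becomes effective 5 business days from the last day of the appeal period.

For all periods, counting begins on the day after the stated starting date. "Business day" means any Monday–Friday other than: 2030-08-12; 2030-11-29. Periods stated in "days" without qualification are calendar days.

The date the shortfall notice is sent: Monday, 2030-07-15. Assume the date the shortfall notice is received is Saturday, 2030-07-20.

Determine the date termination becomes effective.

2031-01-13

Adding 20 calendar days to 2030-07-15 gives 2030-08-04, which is the last day of the make-up period.
Adding 90 calendar days to 2030-08-04 gives 2030-11-02, which is the last day of the notice period.
The last day of the appeal period: 65 calendar days after 2030-11-02 is 2031-01-06.
The date termination becomes effective: counting 5 business days from Monday, 2031-01-06 (Jan 7, Jan 8, Jan 9, Jan 10, Jan 13, skipping weekends) reaches Monday, 2031-01-13.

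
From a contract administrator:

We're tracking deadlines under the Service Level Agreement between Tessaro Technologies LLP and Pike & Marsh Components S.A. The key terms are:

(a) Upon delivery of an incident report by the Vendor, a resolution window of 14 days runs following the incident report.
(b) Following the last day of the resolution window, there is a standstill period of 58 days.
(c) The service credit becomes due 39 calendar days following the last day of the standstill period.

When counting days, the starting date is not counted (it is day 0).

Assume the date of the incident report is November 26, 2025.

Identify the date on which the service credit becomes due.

March 17, 2026

The last day of the resolution window: 14 calendar days after November 26, 2025 is December 10, 2025.
The last day of the standstill period: December 10, 2025 + 58 days = February 6, 2026.
The date on which the service credit becomes due: 39 calendar days after February 6, 2026 is March 17, 2026.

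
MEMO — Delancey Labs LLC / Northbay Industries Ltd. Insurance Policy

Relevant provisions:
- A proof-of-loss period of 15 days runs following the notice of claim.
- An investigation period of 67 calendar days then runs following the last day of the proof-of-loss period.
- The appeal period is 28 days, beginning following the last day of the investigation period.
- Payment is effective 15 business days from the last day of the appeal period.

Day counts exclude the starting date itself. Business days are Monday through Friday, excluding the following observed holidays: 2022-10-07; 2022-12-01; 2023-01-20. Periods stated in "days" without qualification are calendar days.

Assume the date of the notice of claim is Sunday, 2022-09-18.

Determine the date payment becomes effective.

2023-01-30

The last day of the proof-of-loss period: 2022-09-18 + 15 days = 2022-10-03.
The last day of the investigation period: 2022-10-03 + 67 days = 2022-12-09.
Adding 28 calendar days to 2022-12-09 gives 2023-01-06, which is the last day of the appeal period.
The date payment becomes effective: counting 15 business days from Friday, 2023-01-06 (Jan 9, Jan 10, Jan 11, Jan 12, …, Jan 26, Jan 27, Jan 30, skipping weekends and the listed holiday on Jan 20) reaches Monday, 2023-01-30.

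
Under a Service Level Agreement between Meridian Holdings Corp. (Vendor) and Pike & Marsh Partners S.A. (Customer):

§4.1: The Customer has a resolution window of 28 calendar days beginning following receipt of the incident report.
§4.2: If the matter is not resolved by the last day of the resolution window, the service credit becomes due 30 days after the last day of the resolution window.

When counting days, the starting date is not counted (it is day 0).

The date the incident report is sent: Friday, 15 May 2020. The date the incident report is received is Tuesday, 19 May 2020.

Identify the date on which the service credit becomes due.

Adding 28 calendar days to 19 May 2020 gives 16 June 2020, which is the last day of the resolution window.
Adding 30 calendar days to 16 June 2020 gives 16 July 2020, which is the date on which the service credit becomes due.

16 July 2020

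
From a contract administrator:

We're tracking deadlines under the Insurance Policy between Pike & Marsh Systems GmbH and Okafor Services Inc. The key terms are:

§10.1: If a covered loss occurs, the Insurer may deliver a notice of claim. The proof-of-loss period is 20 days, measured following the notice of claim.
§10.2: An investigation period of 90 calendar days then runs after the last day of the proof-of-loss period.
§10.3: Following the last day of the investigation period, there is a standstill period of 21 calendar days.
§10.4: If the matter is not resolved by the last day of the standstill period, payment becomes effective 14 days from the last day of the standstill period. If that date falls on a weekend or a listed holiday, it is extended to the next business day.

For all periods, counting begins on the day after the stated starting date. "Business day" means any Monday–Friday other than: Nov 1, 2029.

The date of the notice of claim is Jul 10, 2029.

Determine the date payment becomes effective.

Dec 3, 2029

Adding 20 calendar days to Jul 10, 2029 gives Jul 30, 2029, which is the last day of the proof-of-loss period.
The last day of the investigation period: Jul 30, 2029 + 90 days = Oct 28, 2029.
The last day of the standstill period: 21 calendar days after Oct 28, 2029 is Nov 18, 2029.
The date payment becomes effective: Nov 18, 2029 + 14 days = Dec 2, 2029. That falls on a Sunday, so it rolls to the next business day, Monday, Dec 3, 2029.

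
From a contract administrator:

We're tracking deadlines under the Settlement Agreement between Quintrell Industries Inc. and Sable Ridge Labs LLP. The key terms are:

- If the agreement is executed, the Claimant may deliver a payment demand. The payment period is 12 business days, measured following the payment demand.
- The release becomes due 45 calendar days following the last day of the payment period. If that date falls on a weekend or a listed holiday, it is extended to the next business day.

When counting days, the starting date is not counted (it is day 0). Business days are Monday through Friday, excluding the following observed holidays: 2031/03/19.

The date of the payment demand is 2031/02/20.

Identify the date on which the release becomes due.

The last day of the payment period: 12 business days after Thursday, 2031/02/20, skipping weekends — Feb 21, Feb 24, Feb 25, Feb 26, …, Mar 6, Mar 7, Mar 10 — lands on Monday, 2031/03/10.
The date on which the release becomes due: 45 calendar days after 2031/03/10 is 2031/04/24. 2031/04/24 is a Thursday and is not a listed holiday, so no roll-forward applies.

2031/04/24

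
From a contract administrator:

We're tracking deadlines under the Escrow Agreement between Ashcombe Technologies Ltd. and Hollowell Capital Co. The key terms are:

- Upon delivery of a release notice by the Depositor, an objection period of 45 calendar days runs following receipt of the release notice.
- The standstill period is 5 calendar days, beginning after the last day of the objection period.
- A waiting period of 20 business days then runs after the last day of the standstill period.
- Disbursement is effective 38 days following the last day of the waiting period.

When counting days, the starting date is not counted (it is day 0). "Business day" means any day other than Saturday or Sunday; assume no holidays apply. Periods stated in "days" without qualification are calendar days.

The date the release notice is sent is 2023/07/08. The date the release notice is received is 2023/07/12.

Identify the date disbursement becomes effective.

The last day of the objection period: 2023/07/12 + 45 days = 2023/08/26.
The last day of the standstill period: 5 calendar days after 2023/08/26 is 2023/08/31.
The last day of the waiting period: 20 business days after Thursday, 2023/08/31, skipping weekends — Sep 1, Sep 4, Sep 5, Sep 6, …, Sep 26, Sep 27, Sep 28 — lands on Thursday, 2023/09/28.
Adding 38 calendar days to 2023/09/28 gives 2023/11/05, which is the date disbursement becomes effective.

2023/11/05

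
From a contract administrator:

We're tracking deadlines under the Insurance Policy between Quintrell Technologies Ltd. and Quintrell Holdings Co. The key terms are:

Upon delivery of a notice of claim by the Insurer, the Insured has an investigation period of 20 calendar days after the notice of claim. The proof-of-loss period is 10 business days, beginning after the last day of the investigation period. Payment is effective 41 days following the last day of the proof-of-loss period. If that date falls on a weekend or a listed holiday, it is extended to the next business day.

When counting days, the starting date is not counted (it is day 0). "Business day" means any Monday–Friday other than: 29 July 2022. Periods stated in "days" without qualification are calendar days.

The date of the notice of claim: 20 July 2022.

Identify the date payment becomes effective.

3 October 2022

The last day of the investigation period: 20 July 2022 + 20 days = 9 August 2022.
The last day of the proof-of-loss period: counting 10 business days from Tuesday, 9 August 2022 (Aug 10, Aug 11, Aug 12, Aug 15, Aug 16, Aug 17, Aug 18, Aug 19, Aug 22, Aug 23, skipping weekends) reaches Tuesday, 23 August 2022.
Adding 41 calendar days to 23 August 2022 gives 3 October 2022, which is the date payment becomes effective. 3 October 2022 is a Monday and is not a listed holiday, so no roll-forward applies.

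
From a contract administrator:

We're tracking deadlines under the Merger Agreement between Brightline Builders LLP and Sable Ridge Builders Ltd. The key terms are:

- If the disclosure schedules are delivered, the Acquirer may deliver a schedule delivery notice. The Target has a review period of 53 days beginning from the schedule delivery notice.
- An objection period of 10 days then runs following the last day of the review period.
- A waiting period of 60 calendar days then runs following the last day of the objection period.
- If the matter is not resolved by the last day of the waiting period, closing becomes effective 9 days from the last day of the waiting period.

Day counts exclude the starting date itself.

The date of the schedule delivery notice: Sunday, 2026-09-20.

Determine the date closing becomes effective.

The last day of the review period: 2026-09-20 + 53 days = 2026-11-12.
Adding 10 calendar days to 2026-11-12 gives 2026-11-22, which is the last day of the objection period.
The last day of the waiting period: 60 calendar days after 2026-11-22 is 2027-01-21.
The date closing becomes effective: 9 calendar days after 2027-01-21 is 2027-01-30.

2027-01-30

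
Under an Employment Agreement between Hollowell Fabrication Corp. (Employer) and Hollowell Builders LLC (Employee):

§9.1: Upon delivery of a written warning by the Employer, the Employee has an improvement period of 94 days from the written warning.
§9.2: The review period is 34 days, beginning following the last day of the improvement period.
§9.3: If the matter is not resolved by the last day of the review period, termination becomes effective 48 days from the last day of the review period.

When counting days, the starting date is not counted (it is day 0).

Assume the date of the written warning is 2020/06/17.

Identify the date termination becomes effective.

The last day of the improvement period: 2020/06/17 + 94 days = 2020/09/19.
The last day of the review period: 2020/09/19 + 34 days = 2020/10/23.
The date termination becomes effective: 2020/10/23 + 48 days = 2020/12/10.

2020/12/10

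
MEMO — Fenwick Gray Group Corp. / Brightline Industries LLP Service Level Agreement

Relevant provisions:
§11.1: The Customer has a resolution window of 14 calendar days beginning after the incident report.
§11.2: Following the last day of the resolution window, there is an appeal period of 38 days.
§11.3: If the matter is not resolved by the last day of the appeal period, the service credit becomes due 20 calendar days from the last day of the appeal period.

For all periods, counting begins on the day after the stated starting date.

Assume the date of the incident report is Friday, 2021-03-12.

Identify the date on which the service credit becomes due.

2021-05-23

Adding 14 calendar days to 2021-03-12 gives 2021-03-26, which is the last day of the resolution window.
Adding 38 calendar days to 2021-03-26 gives 2021-05-03, which is the last day of the appeal period.
The date on which the service credit becomes due: 2021-05-03 + 20 days = 2021-05-23.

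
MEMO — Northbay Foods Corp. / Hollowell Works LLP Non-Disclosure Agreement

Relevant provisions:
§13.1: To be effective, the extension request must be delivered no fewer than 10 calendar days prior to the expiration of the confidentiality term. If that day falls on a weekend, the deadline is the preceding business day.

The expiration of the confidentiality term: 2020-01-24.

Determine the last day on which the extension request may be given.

2020-01-24 minus 10 days is 2020-01-14. That is a Tuesday, so no adjustment is needed.

2020-01-14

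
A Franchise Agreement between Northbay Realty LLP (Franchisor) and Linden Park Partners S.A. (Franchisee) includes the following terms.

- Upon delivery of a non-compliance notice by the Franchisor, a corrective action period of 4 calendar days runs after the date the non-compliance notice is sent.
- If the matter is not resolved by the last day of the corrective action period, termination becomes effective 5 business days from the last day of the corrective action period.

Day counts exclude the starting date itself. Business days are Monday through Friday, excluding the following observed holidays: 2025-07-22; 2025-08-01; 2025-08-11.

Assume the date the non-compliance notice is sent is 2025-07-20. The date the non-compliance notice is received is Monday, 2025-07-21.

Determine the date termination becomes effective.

Adding 4 calendar days to 2025-07-20 gives 2025-07-24, which is the last day of the corrective action period.
The date termination becomes effective: 5 business days after Thursday, 2025-07-24, skipping weekends — Jul 25, Jul 28, Jul 29, Jul 30, Jul 31 — lands on Thursday, 2025-07-31.

2025-07-31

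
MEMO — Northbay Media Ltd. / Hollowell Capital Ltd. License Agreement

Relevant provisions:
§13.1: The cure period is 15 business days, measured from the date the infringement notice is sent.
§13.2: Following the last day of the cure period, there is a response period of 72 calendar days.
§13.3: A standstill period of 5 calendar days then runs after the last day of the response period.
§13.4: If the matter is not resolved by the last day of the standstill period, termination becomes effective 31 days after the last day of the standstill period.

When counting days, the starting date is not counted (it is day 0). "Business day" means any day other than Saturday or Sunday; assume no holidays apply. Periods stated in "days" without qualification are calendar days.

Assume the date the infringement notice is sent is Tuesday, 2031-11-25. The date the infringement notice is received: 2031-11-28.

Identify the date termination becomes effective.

The last day of the cure period: counting 15 business days from Tuesday, 2031-11-25 (Nov 26, Nov 27, Nov 28, Dec 1, …, Dec 12, Dec 15, Dec 16, skipping weekends) reaches Tuesday, 2031-12-16.
The last day of the response period: 72 calendar days after 2031-12-16 is 2032-02-26.
Adding 5 calendar days to 2032-02-26 gives 2032-03-02, which is the last day of the standstill period.
Adding 31 calendar days to 2032-03-02 gives 2032-04-02, which is the date termination becomes effective.

2032-04-02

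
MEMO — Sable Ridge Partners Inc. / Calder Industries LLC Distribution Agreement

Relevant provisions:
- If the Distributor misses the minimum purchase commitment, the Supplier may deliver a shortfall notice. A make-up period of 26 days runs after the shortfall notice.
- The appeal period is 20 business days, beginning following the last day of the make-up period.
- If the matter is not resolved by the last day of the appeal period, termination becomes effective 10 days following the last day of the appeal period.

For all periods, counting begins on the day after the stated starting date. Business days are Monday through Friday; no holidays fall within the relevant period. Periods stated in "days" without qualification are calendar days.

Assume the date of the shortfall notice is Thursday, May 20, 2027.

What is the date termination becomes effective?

Jul 23, 2027

The last day of the make-up period: May 20, 2027 + 26 days = Jun 15, 2027.
From Tuesday, Jun 15, 2027, 20 business days (Jun 16, Jun 17, Jun 18, Jun 21, …, Jul 9, Jul 12, Jul 13, skipping weekends) brings us to Tuesday, Jul 13, 2027, which is the last day of the appeal period.
The date termination becomes effective: Jul 13, 2027 + 10 days = Jul 23, 2027.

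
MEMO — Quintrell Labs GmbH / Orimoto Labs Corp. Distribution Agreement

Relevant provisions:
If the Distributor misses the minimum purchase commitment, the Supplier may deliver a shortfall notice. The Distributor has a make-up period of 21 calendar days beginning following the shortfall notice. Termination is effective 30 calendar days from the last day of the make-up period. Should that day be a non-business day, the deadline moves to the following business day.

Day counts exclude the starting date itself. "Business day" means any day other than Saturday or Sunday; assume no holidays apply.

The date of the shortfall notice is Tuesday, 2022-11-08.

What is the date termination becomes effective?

The last day of the make-up period: 21 calendar days after 2022-11-08 is 2022-11-29.
Adding 30 calendar days to 2022-11-29 gives 2022-12-29, which is the date termination becomes effective. 2022-12-29 is a Thursday, so no roll-forward applies.

2022-12-29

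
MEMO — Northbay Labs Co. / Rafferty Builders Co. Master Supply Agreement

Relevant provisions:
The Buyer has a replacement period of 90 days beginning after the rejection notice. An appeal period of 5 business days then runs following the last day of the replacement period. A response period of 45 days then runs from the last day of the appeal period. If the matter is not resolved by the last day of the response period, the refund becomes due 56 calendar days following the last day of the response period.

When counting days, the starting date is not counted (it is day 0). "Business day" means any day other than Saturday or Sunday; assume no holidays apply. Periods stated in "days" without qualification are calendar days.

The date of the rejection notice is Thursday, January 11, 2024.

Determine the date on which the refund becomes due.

July 27, 2024

Adding 90 calendar days to January 11, 2024 gives April 10, 2024, which is the last day of the replacement period.
The last day of the appeal period: counting 5 business days from Wednesday, April 10, 2024 (Apr 11, Apr 12, Apr 15, Apr 16, Apr 17, skipping weekends) reaches Wednesday, April 17, 2024.
Adding 45 calendar days to April 17, 2024 gives June 1, 2024, which is the last day of the response period.
Adding 56 calendar days to June 1, 2024 gives July 27, 2024, which is the date on which the refund becomes due.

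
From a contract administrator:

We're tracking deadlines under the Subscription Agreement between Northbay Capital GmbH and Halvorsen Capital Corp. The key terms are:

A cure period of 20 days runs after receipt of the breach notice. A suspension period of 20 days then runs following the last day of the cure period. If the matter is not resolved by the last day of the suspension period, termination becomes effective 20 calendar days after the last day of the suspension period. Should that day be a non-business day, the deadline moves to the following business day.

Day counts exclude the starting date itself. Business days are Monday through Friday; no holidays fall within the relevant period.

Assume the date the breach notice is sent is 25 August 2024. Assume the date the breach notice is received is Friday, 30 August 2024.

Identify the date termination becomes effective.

29 October 2024

The last day of the cure period: 20 calendar days after 30 August 2024 is 19 September 2024.
The last day of the suspension period: 19 September 2024 + 20 days = 9 October 2024.
The date termination becomes effective: 20 calendar days after 9 October 2024 is 29 October 2024. 29 October 2024 is a Tuesday, so no roll-forward applies.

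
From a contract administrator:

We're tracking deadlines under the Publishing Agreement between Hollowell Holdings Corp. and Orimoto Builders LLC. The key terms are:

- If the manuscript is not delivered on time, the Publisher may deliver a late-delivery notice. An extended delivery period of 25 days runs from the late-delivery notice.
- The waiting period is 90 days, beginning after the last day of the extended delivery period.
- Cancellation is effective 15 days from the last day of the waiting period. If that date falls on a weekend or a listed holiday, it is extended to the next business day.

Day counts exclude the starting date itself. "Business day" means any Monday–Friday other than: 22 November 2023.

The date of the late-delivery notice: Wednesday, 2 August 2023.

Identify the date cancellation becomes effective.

11 December 2023

The last day of the extended delivery period: 2 August 2023 + 25 days = 27 August 2023.
The last day of the waiting period: 27 August 2023 + 90 days = 25 November 2023.
Adding 15 calendar days to 25 November 2023 gives 10 December 2023, which is the date cancellation becomes effective. That falls on a Sunday, so it rolls to the next business day, Monday, 11 December 2023.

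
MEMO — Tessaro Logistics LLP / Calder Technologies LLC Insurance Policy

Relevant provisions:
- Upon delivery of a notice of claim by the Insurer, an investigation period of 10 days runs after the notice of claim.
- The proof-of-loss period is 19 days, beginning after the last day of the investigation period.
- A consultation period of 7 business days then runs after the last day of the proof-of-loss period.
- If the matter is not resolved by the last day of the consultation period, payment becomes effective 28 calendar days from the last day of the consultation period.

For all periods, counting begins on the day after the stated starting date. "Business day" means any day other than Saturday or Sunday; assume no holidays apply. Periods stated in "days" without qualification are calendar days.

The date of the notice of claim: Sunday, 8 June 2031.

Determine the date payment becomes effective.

13 August 2031

Adding 10 calendar days to 8 June 2031 gives 18 June 2031, which is the last day of the investigation period.
The last day of the proof-of-loss period: 19 calendar days after 18 June 2031 is 7 July 2031.
The last day of the consultation period: counting 7 business days from Monday, 7 July 2031 (Jul 8, Jul 9, Jul 10, Jul 11, Jul 14, Jul 15, Jul 16, skipping weekends) reaches Wednesday, 16 July 2031.
Adding 28 calendar days to 16 July 2031 gives 13 August 2031, which is the date payment becomes effective.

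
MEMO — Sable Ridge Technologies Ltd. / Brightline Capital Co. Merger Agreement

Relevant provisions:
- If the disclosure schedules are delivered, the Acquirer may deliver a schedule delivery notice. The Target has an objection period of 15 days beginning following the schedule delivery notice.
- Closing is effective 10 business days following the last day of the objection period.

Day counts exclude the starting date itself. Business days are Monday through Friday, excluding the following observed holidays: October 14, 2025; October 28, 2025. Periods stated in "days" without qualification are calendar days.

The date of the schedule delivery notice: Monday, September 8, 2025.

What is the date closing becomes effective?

October 7, 2025

The last day of the objection period: September 8, 2025 + 15 days = September 23, 2025.
From Tuesday, September 23, 2025, 10 business days (Sep 24, Sep 25, Sep 26, Sep 29, Sep 30, Oct 1, Oct 2, Oct 3, Oct 6, Oct 7, skipping weekends) brings us to Tuesday, October 7, 2025, which is the date closing becomes effective.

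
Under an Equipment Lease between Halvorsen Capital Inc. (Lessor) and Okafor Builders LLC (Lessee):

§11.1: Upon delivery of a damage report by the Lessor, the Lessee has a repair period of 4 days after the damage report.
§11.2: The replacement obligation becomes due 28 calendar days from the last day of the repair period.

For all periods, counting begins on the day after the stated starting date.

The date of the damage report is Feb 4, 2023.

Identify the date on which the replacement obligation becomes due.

The last day of the repair period: 4 calendar days after Feb 4, 2023 is Feb 8, 2023.
The date on which the replacement obligation becomes due: 28 calendar days after Feb 8, 2023 is Mar 8, 2023.

Mar 8, 2023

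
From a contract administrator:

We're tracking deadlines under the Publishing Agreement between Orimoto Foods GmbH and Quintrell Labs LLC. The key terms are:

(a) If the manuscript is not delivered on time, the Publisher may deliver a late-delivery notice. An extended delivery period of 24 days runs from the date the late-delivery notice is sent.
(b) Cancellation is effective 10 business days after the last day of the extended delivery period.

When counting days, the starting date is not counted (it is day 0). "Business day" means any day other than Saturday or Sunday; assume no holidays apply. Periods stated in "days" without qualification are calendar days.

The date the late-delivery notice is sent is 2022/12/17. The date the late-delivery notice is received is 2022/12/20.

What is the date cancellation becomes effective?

2023/01/24

The last day of the extended delivery period: 24 calendar days after 2022/12/17 is 2023/01/10.
From Tuesday, 2023/01/10, 10 business days (Jan 11, Jan 12, Jan 13, Jan 16, Jan 17, Jan 18, Jan 19, Jan 20, Jan 23, Jan 24, skipping weekends) brings us to Tuesday, 2023/01/24, which is the date cancellation becomes effective.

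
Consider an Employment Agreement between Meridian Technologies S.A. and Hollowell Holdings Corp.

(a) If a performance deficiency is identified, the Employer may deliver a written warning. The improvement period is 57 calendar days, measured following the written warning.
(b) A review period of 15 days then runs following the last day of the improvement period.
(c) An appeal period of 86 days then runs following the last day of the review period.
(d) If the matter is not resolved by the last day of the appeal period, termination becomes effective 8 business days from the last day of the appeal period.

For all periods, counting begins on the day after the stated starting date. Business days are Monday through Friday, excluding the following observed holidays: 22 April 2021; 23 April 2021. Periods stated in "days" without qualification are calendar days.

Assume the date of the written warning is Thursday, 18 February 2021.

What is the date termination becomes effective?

5 August 2021

The last day of the improvement period: 57 calendar days after 18 February 2021 is 16 April 2021.
The last day of the review period: 15 calendar days after 16 April 2021 is 1 May 2021.
Adding 86 calendar days to 1 May 2021 gives 26 July 2021, which is the last day of the appeal period.
From Monday, 26 July 2021, 8 business days (Jul 27, Jul 28, Jul 29, Jul 30, Aug 2, Aug 3, Aug 4, Aug 5, skipping weekends) brings us to Thursday, 5 August 2021, which is the date termination becomes effective.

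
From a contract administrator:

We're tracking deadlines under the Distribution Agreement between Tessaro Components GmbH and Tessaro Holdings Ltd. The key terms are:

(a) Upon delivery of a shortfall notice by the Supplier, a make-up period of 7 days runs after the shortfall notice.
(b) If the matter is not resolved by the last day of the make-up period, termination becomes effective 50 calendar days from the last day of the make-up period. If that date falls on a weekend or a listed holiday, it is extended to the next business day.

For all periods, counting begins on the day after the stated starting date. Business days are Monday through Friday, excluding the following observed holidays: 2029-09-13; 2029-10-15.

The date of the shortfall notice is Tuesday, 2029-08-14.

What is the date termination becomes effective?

2029-10-10

The last day of the make-up period: 2029-08-14 + 7 days = 2029-08-21.
Adding 50 calendar days to 2029-08-21 gives 2029-10-10, which is the date termination becomes effective. 2029-10-10 is a Wednesday and is not a listed holiday, so no roll-forward applies.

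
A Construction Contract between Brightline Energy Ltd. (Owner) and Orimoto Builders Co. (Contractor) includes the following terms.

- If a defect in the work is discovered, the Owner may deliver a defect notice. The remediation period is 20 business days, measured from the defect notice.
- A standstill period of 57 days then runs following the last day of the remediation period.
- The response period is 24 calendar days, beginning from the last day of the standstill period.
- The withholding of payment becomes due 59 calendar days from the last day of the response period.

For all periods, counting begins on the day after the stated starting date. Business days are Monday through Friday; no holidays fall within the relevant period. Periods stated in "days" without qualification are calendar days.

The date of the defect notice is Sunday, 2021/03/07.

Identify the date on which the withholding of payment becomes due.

2021/08/20

The last day of the remediation period: 20 business days after Sunday, 2021/03/07, skipping weekends — Mar 8, Mar 9, Mar 10, Mar 11, …, Mar 31, Apr 1, Apr 2 — lands on Friday, 2021/04/02.
Adding 57 calendar days to 2021/04/02 gives 2021/05/29, which is the last day of the standstill period.
Adding 24 calendar days to 2021/05/29 gives 2021/06/22, which is the last day of the response period.
The date on which the withholding of payment becomes due: 2021/06/22 + 59 days = 2021/08/20.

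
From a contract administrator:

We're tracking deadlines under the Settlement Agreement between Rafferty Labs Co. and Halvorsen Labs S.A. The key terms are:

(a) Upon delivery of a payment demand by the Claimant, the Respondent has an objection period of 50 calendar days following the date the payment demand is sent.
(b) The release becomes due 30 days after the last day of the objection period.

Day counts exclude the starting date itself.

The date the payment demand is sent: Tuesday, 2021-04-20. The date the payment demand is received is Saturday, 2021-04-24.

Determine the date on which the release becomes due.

Adding 50 calendar days to 2021-04-20 gives 2021-06-09, which is the last day of the objection period.
The date on which the release becomes due: 2021-06-09 + 30 days = 2021-07-09.

2021-07-09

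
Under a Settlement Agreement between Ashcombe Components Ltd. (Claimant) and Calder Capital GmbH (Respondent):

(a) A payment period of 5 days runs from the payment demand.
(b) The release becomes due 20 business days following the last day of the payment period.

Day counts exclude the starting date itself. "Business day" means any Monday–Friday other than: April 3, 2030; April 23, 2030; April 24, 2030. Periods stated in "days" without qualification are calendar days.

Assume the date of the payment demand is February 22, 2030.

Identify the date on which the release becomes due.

March 27, 2030

The last day of the payment period: February 22, 2030 + 5 days = February 27, 2030.
From Wednesday, February 27, 2030, 20 business days (Feb 28, Mar 1, Mar 4, Mar 5, …, Mar 25, Mar 26, Mar 27, skipping weekends) brings us to Wednesday, March 27, 2030, which is the date on which the release becomes due.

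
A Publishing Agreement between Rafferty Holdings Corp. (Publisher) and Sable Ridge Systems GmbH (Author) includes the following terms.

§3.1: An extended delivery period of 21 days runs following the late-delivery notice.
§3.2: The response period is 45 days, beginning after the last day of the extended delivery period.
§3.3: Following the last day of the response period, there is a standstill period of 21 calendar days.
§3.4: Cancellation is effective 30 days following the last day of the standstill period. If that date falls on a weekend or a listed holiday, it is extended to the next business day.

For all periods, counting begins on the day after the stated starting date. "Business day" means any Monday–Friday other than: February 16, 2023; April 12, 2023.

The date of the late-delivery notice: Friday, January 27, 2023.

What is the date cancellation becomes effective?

Adding 21 calendar days to January 27, 2023 gives February 17, 2023, which is the last day of the extended delivery period.
The last day of the response period: 45 calendar days after February 17, 2023 is April 3, 2023.
Adding 21 calendar days to April 3, 2023 gives April 24, 2023, which is the last day of the standstill period.
The date cancellation becomes effective: April 24, 2023 + 30 days = May 24, 2023. May 24, 2023 is a Wednesday and is not a listed holiday, so no roll-forward applies.

May 24, 2023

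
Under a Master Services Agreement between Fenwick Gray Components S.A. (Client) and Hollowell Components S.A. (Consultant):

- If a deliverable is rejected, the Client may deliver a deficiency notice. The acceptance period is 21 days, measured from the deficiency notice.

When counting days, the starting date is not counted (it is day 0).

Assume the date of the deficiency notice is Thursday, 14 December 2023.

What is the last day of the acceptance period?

4 January 2024

The last day of the acceptance period: 14 December 2023 + 21 days = 4 January 2024.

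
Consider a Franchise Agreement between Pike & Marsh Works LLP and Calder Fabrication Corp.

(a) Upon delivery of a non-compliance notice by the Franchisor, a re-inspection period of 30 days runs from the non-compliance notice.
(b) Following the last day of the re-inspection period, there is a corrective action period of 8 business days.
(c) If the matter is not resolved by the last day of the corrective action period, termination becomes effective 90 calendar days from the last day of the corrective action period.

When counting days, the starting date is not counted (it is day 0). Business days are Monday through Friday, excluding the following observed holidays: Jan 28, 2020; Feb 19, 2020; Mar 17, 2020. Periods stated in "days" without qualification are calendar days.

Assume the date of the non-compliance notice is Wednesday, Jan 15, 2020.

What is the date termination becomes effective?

May 27, 2020

Adding 30 calendar days to Jan 15, 2020 gives Feb 14, 2020, which is the last day of the re-inspection period.
The last day of the corrective action period: counting 8 business days from Friday, Feb 14, 2020 (Feb 17, Feb 18, Feb 20, Feb 21, Feb 24, Feb 25, Feb 26, Feb 27, skipping weekends and the listed holiday on Feb 19) reaches Thursday, Feb 27, 2020.
The date termination becomes effective: 90 calendar days after Feb 27, 2020 is May 27, 2020.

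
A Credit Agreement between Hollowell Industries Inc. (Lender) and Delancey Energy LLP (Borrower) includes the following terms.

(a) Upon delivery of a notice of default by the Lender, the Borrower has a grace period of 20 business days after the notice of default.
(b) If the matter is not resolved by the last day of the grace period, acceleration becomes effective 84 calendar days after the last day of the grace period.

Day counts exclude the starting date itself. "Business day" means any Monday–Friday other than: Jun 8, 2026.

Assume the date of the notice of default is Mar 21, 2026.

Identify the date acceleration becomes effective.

The last day of the grace period: 20 business days after Saturday, Mar 21, 2026, skipping weekends — Mar 23, Mar 24, Mar 25, Mar 26, …, Apr 15, Apr 16, Apr 17 — lands on Friday, Apr 17, 2026.
Adding 84 calendar days to Apr 17, 2026 gives Jul 10, 2026, which is the date acceleration becomes effective.

Jul 10, 2026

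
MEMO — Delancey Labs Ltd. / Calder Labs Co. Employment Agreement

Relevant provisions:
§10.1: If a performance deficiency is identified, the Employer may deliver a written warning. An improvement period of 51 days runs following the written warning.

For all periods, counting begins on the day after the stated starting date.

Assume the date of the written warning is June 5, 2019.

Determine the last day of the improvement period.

The last day of the improvement period: June 5, 2019 + 51 days = July 26, 2019.

July 26, 2019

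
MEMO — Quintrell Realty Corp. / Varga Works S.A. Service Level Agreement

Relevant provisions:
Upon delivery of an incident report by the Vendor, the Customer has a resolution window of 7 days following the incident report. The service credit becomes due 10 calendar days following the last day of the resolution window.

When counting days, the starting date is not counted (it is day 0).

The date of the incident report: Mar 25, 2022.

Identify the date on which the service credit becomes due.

Apr 11, 2022

The last day of the resolution window: 7 calendar days after Mar 25, 2022 is Apr 1, 2022.
The date on which the service credit becomes due: Apr 1, 2022 + 10 days = Apr 11, 2022.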